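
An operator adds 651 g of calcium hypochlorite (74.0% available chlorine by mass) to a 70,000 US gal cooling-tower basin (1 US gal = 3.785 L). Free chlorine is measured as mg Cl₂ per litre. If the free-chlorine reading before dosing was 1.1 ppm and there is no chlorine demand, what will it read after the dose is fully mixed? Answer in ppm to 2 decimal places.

Volume: 70,000 US gal × 3.785 L/gal = 264,950 L.
Available chlorine delivered: 651 g × 0.74 = 481.7 g as Cl₂.
Concentration rise: 481.7 g / 264,950 L = 1.818 mg/L = 1.82 ppm.
Final FC: 1.1 + 1.82 = 2.92 ppm.

2.92 ppm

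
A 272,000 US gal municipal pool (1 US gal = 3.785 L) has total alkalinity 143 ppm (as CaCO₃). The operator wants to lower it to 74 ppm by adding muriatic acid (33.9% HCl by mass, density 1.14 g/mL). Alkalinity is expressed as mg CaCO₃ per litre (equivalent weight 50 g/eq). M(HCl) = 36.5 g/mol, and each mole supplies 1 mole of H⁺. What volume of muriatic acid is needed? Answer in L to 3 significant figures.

134 L

Volume: 272,000 US gal × 3.785 L/gal = 1,029,520 L.
Alkalinity to neutralize: (143 − 74) = 69 mg/L as CaCO₃ × 1,029,520 L = 71,040 g as CaCO₃.
Equivalents of H⁺ required: 71,040 ÷ 50 g/eq = 1421 eq = 1421 mol HCl.
Mass of HCl: 1421 × 36.5 = 51,860 g.
Mass of 33.9% solution: 51,860 / 0.339 = 153,000 g.
Volume: 153,000 g ÷ 1.14 g/mL = 134,200 mL.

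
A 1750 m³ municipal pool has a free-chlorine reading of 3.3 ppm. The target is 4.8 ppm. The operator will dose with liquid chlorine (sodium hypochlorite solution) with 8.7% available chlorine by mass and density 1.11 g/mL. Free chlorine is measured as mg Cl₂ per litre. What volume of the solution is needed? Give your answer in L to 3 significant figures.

Volume: 1750 m³ = 1,750,000 L.
Chlorine deficit: 4.8 − 3.3 = 1.5 ppm = 1.5 mg/L as Cl₂.
Cl₂ equivalent needed: 1.5 mg/L × 1,750,000 L = 2,625,000 mg = 2625 g.
Product at 8.7% available chlorine: 2625 / 0.087 = 30,170 g.
Volume at density 1.11 g/mL: 30,170 g ÷ 1.11 g/mL = 27,180 mL.

27.2 L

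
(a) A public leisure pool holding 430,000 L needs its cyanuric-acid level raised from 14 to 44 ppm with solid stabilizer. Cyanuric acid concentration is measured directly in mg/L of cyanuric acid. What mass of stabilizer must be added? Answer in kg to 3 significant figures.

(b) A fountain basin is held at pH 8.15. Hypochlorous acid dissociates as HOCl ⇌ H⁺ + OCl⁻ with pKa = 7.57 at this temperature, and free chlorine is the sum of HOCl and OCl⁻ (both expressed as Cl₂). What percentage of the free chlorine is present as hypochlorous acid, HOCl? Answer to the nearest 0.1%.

(a) 12.9 kg; (b) 20.8%

(a) CYA to add: (44 − 14) = 30 mg/L × 430,000 L = 12,900 g cyanuric acid.

(b) [OCl⁻]/[HOCl] = 10^(pH − pKa) = 10^(8.15 − 7.57) = 10^0.58 = 3.802.
(b) Fraction as HOCl = 1 / (1 + 3.802) = 0.2083.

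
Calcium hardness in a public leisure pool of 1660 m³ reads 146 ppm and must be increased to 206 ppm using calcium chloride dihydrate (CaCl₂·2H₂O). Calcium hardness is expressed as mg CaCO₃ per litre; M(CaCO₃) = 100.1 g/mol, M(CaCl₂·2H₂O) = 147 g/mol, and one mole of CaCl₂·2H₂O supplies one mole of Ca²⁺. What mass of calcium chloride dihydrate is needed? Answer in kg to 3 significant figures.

Volume: 1660 m³ = 1,660,000 L.
Hardness to add: (206 − 146) = 60 mg/L as CaCO₃ × 1,660,000 L = 99,600 g as CaCO₃.
Moles of Ca²⁺ (1 mol Ca²⁺ ≡ 1 mol CaCO₃): 99,600 / 100.1 g/mol = 995 mol.
Mass of CaCl₂·2H₂O: 995 × 147 = 146,300 g.

146 kg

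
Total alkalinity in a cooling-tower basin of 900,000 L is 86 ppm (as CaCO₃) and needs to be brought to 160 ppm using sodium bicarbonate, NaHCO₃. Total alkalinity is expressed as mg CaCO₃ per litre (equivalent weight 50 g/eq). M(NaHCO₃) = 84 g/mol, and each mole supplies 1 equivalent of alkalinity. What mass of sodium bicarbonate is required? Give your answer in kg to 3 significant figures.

Alkalinity to add: (160 − 86) = 74 mg/L as CaCO₃ × 900,000 L = 66,600 g as CaCO₃.
Equivalents: 66,600 g ÷ 50 g/eq = 1332 eq.
NaHCO₃ supplies 1 eq per mole → 1332 mol.
Mass: 1332 mol × 84 g/mol = 111,900 g.

112 kg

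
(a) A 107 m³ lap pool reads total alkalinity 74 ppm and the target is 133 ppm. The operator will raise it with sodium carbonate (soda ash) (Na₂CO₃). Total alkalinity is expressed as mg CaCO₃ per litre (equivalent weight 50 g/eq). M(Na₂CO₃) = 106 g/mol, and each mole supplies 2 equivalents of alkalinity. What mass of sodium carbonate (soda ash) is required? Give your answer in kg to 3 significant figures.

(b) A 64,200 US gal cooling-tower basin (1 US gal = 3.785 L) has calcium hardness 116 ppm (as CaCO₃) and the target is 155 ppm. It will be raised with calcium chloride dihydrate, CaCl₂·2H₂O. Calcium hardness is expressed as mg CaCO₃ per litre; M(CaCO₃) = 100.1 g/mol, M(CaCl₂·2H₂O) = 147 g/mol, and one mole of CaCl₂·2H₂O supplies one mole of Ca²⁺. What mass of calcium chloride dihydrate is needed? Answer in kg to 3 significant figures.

(a) Volume: 107 m³ = 107,000 L.
(a) Alkalinity to add: (133 − 74) = 59 mg/L as CaCO₃ × 107,000 L = 6313 g as CaCO₃.
(a) Equivalents: 6313 g ÷ 50 g/eq = 126.3 eq.
(a) Each mole of Na₂CO₃ supplies 2 eq, so 126.3 / 2 = 63.13 mol.
(a) Mass: 63.13 mol × 106 g/mol = 6692 g.

(b) Volume: 64,200 US gal × 3.785 L/gal = 242,997 L.
(b) Hardness to add: (155 − 116) = 39 mg/L as CaCO₃ × 242,997 L = 9477 g as CaCO₃.
(b) Moles of Ca²⁺ (1 mol Ca²⁺ ≡ 1 mol CaCO₃): 9477 / 100.1 g/mol = 94.67 mol.
(b) Mass of CaCl₂·2H₂O: 94.67 × 147 = 13,920 g.

(a) 6.69 kg; (b) 13.9 kg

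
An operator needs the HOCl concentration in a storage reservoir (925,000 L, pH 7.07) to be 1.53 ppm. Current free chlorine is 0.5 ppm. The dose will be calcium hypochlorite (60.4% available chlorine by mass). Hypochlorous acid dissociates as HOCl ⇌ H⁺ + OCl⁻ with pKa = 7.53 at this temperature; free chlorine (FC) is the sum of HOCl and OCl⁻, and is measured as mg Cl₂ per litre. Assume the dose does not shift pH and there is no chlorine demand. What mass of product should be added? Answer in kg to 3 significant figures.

[OCl⁻]/[HOCl] = 10^(pH − pKa) = 10^(7.07 − 7.53) = 0.3467; fraction as HOCl = 1/(1 + 0.3467) = 0.7425.
Free chlorine required for 1.53 ppm HOCl: 1.53 / 0.7425 = 2.061 ppm.
FC to add: 2.061 − 0.5 = 1.561 mg/L as Cl₂.
Cl₂ equivalent: 1.561 mg/L × 925,000 L = 1443 g.
Product at 60.4% available Cl: 1443 / 0.604 = 2390 g.

2.39 kg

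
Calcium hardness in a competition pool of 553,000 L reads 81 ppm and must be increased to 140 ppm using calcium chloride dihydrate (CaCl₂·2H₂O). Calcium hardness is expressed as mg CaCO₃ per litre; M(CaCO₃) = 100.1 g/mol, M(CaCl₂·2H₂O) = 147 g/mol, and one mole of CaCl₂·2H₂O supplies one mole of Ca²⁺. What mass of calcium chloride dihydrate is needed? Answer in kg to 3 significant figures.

Hardness to add: (140 − 81) = 59 mg/L as CaCO₃ × 553,000 L = 32,630 g as CaCO₃.
Moles of Ca²⁺ (1 mol Ca²⁺ ≡ 1 mol CaCO₃): 32,630 / 100.1 g/mol = 325.9 mol.
Mass of CaCl₂·2H₂O: 325.9 × 147 = 47,910 g.

47.9 kg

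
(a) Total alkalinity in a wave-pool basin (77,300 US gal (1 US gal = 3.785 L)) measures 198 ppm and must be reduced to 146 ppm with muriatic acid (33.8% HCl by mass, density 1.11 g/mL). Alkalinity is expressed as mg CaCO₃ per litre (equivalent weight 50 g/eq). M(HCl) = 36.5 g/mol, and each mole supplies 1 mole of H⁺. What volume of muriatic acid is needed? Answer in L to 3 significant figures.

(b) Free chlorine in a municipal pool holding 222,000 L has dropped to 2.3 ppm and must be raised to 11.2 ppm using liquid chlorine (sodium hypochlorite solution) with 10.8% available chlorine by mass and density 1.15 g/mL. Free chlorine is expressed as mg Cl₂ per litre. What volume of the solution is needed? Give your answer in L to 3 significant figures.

(a) 29.6 L; (b) 15.9 L

(a) Volume: 77,300 US gal × 3.785 L/gal = 292,580 L.
(a) Alkalinity to neutralize: (198 − 146) = 52 mg/L as CaCO₃ × 292,580 L = 15,210 g as CaCO₃.
(a) Equivalents of H⁺ required: 15,210 ÷ 50 g/eq = 304.3 eq = 304.3 mol HCl.
(a) Mass of HCl: 304.3 × 36.5 = 11,110 g.
(a) Mass of 33.8% solution: 11,110 / 0.338 = 32,860 g.
(a) Volume: 32,860 g ÷ 1.11 g/mL = 29,600 mL.

(b) Chlorine deficit: 11.2 − 2.3 = 8.9 ppm = 8.9 mg/L as Cl₂.
(b) Cl₂ equivalent needed: 8.9 mg/L × 222,000 L = 1,976,000 mg = 1976 g.
(b) Product at 10.8% available chlorine: 1976 / 0.108 = 18,290 g.
(b) Volume at density 1.15 g/mL: 18,290 g ÷ 1.15 g/mL = 15,910 mL.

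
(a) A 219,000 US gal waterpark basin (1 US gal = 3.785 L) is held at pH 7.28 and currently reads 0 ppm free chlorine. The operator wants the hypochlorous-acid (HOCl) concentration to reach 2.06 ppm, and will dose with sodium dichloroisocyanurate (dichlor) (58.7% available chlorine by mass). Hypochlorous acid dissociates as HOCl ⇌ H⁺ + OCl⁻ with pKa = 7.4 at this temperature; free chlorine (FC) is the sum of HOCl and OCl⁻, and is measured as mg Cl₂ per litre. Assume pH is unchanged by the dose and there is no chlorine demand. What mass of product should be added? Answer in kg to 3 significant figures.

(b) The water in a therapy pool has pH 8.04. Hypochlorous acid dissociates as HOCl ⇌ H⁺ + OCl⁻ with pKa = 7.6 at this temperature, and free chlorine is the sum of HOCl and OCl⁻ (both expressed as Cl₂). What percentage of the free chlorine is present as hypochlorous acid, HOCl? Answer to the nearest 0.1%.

(a) 5.12 kg; (b) 26.6%

(a) Volume: 219,000 US gal × 3.785 L/gal = 828,915 L.
(a) [OCl⁻]/[HOCl] = 10^(pH − pKa) = 10^(7.28 − 7.4) = 0.7586; fraction as HOCl = 1/(1 + 0.7586) = 0.5686.
(a) Free chlorine required for 2.06 ppm HOCl: 2.06 / 0.5686 = 3.623 ppm.
(a) FC to add: 3.623 − 0 = 3.623 mg/L as Cl₂.
(a) Cl₂ equivalent: 3.623 mg/L × 828,915 L = 3003 g.
(a) Product at 58.7% available Cl: 3003 / 0.587 = 5116 g.

(b) [OCl⁻]/[HOCl] = 10^(pH − pKa) = 10^(8.04 − 7.6) = 10^0.44 = 2.754.
(b) Fraction as HOCl = 1 / (1 + 2.754) = 0.2664.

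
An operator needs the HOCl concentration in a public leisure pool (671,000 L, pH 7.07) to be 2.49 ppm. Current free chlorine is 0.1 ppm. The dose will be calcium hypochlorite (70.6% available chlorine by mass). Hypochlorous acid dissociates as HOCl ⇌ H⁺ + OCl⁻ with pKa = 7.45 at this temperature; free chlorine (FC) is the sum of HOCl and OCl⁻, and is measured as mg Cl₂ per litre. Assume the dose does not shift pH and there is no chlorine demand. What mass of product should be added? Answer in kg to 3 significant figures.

[OCl⁻]/[HOCl] = 10^(pH − pKa) = 10^(7.07 − 7.45) = 0.4169; fraction as HOCl = 1/(1 + 0.4169) = 0.7058.
Free chlorine required for 2.49 ppm HOCl: 2.49 / 0.7058 = 3.528 ppm.
FC to add: 3.528 − 0.1 = 3.428 mg/L as Cl₂.
Cl₂ equivalent: 3.428 mg/L × 671,000 L = 2300 g.
Product at 70.6% available Cl: 2300 / 0.706 = 3258 g.

3.26 kg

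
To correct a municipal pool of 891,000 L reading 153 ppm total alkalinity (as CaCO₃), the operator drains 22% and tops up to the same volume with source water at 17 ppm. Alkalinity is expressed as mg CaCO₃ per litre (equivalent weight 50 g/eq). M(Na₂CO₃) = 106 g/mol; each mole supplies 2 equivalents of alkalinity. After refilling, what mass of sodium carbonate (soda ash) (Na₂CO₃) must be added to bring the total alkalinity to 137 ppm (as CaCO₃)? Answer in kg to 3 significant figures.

13.1 kg

After draining 22% and refilling: 153 × 0.78 + 17 × 0.22 = 123.08 ppm.
Deficit to target: 137 − 123.08 = 13.92 mg/L.
As CaCO₃: 13.92 mg/L × 891,000 L = 12,400 g; ÷ 50 g/eq ÷ 2 = 124 mol Na₂CO₃.
Mass: 124 × 106 = 13,150 g.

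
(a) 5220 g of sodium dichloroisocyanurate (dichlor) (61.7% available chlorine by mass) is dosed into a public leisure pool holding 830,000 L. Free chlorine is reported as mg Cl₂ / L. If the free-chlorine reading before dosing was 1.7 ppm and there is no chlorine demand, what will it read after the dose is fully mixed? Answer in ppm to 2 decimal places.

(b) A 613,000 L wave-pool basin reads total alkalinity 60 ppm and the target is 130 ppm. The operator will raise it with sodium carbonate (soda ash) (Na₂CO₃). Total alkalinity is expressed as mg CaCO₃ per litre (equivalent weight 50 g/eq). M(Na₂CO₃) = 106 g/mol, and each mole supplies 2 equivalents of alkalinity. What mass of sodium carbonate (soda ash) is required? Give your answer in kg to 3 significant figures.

(a) 5.58 ppm; (b) 45.5 kg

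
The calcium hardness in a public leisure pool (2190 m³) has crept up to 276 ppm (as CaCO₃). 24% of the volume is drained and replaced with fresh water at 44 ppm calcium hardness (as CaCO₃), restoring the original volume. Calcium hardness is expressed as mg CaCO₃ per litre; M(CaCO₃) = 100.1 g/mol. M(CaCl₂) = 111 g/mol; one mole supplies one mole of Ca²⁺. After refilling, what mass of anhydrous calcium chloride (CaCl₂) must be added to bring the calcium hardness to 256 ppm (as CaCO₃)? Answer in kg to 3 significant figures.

86.6 kg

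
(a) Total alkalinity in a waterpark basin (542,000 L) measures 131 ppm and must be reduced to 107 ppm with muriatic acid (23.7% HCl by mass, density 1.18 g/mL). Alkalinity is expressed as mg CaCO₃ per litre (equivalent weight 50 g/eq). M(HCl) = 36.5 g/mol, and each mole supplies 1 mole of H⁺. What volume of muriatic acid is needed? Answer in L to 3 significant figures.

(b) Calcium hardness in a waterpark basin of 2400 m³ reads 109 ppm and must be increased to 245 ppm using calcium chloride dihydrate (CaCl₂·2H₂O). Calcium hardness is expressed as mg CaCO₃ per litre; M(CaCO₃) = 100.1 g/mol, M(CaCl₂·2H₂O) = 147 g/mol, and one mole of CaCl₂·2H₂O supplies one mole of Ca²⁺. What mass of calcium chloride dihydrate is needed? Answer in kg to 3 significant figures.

(a) 34.0 L; (b) 479 kg

(a) Alkalinity to neutralize: (131 − 107) = 24 mg/L as CaCO₃ × 542,000 L = 13,010 g as CaCO₃.
(a) Equivalents of H⁺ required: 13,010 ÷ 50 g/eq = 260.2 eq = 260.2 mol HCl.
(a) Mass of HCl: 260.2 × 36.5 = 9496 g.
(a) Mass of 23.7% solution: 9496 / 0.237 = 40,070 g.
(a) Volume: 40,070 g ÷ 1.18 g/mL = 33,950 mL.

(b) Volume: 2400 m³ = 2,400,000 L.
(b) Hardness to add: (245 − 109) = 136 mg/L as CaCO₃ × 2,400,000 L = 326,400 g as CaCO₃.
(b) Moles of Ca²⁺ (1 mol Ca²⁺ ≡ 1 mol CaCO₃): 326,400 / 100.1 g/mol = 3261 mol.
(b) Mass of CaCl₂·2H₂O: 3261 × 147 = 479,300 g.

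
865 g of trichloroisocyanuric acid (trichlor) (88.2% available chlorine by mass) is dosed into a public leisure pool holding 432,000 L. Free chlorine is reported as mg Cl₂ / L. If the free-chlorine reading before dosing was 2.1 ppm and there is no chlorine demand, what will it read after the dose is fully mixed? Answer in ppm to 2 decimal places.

3.87 ppm

Available chlorine delivered: 865 g × 0.882 = 762.9 g as Cl₂.
Concentration rise: 762.9 g / 432,000 L = 1.766 mg/L = 1.77 ppm.
Final FC: 2.1 + 1.77 = 3.87 ppm.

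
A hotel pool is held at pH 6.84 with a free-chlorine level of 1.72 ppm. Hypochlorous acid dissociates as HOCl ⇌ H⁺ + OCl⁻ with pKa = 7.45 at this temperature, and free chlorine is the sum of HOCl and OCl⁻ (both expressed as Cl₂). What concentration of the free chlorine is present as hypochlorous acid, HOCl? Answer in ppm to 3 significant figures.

[OCl⁻]/[HOCl] = 10^(pH − pKa) = 10^(6.84 − 7.45) = 10^-0.61 = 0.2455.
Fraction as HOCl = 1 / (1 + 0.2455) = 0.8029.
HOCl = 0.8029 × 1.72 ppm = 1.381 ppm.

1.38 ppm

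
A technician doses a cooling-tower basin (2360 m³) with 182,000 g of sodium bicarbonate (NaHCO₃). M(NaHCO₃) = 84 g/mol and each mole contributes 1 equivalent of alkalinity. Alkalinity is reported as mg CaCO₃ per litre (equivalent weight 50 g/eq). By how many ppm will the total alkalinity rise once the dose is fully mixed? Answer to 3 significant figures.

Volume: 2360 m³ = 2,360,000 L.
Moles of NaHCO₃: 182,000 g ÷ 84 g/mol = 2167 mol → 2167 eq of alkalinity.
As CaCO₃: 2167 eq × 50 g/eq = 108,300 g.
Rise: 108,300 g / 2,360,000 L × 1000 = 45.9 mg/L.

45.9 ppm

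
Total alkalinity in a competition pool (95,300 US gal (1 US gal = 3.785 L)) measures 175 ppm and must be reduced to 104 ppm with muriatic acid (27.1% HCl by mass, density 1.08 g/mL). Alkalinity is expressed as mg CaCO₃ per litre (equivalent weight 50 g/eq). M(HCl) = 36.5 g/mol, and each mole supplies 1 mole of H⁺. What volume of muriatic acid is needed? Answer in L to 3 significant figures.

63.9 L

Volume: 95,300 US gal × 3.785 L/gal = 360,710 L.
Alkalinity to neutralize: (175 − 104) = 71 mg/L as CaCO₃ × 360,710 L = 25,610 g as CaCO₃.
Equivalents of H⁺ required: 25,610 ÷ 50 g/eq = 512.2 eq = 512.2 mol HCl.
Mass of HCl: 512.2 × 36.5 = 18,700 g.
Mass of 27.1% solution: 18,700 / 0.271 = 68,990 g.
Volume: 68,990 g ÷ 1.08 g/mL = 63,880 mL.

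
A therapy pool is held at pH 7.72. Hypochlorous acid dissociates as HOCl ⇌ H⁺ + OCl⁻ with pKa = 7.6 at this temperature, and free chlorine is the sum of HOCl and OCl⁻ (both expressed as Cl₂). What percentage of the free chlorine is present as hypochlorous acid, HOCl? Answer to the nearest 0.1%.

[OCl⁻]/[HOCl] = 10^(pH − pKa) = 10^(7.72 − 7.6) = 10^0.12 = 1.318.
Fraction as HOCl = 1 / (1 + 1.318) = 0.4314.

43.1%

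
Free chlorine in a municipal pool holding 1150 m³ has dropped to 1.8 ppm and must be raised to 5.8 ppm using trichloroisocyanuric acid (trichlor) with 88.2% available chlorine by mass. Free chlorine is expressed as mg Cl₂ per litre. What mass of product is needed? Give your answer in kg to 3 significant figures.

5.22 kg

Volume: 1150 m³ = 1,150,000 L.
Chlorine deficit: 5.8 − 1.8 = 4 ppm = 4 mg/L as Cl₂.
Cl₂ equivalent needed: 4 mg/L × 1,150,000 L = 4,600,000 mg = 4600 g.
Product at 88.2% available chlorine: 4600 / 0.882 = 5215 g.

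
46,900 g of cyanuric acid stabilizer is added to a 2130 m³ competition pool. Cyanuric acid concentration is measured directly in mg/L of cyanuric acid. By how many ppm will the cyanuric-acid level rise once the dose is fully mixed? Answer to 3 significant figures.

22.0 ppm

Volume: 2130 m³ = 2,130,000 L.
Rise: 46,900 g / 2,130,000 L × 1000 = 22.02 mg/L.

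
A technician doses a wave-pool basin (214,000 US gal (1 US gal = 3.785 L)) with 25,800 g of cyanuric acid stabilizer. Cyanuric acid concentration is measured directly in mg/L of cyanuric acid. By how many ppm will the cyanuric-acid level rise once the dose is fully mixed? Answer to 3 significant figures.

Volume: 214,000 US gal × 3.785 L/gal = 809,990 L.
Rise: 25,800 g / 809,990 L × 1000 = 31.85 mg/L.

31.9 ppm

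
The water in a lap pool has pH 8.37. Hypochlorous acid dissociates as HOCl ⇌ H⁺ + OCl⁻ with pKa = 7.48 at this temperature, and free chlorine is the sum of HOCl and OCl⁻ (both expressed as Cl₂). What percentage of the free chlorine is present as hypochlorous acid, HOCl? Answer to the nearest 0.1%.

11.4%

[OCl⁻]/[HOCl] = 10^(pH − pKa) = 10^(8.37 − 7.48) = 10^0.89 = 7.762.
Fraction as HOCl = 1 / (1 + 7.762) = 0.1141.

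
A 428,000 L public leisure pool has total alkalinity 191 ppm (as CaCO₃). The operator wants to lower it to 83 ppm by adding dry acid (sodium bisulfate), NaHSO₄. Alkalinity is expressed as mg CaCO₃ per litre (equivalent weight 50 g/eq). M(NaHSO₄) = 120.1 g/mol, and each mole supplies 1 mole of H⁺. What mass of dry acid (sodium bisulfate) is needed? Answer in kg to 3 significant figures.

Alkalinity to neutralize: (191 − 83) = 108 mg/L as CaCO₃ × 428,000 L = 46,220 g as CaCO₃.
Equivalents of H⁺ required: 46,220 ÷ 50 g/eq = 924.5 eq = 924.5 mol NaHSO₄.
Mass of NaHSO₄: 924.5 × 120.1 = 111,000 g.

111 kg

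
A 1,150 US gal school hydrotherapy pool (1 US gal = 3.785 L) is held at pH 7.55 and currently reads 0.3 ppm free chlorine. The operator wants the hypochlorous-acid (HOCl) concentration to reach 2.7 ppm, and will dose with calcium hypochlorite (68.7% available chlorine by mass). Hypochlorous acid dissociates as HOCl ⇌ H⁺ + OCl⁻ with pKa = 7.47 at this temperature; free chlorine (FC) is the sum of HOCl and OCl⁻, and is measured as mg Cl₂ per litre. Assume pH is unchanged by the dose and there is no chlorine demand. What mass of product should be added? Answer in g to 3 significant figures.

Volume: 1,150 US gal × 3.785 L/gal = 4,353 L.
[OCl⁻]/[HOCl] = 10^(pH − pKa) = 10^(7.55 − 7.47) = 1.202; fraction as HOCl = 1/(1 + 1.202) = 0.4541.
Free chlorine required for 2.7 ppm HOCl: 2.7 / 0.4541 = 5.946 ppm.
FC to add: 5.946 − 0.3 = 5.646 mg/L as Cl₂.
Cl₂ equivalent: 5.646 mg/L × 4,353 L = 24.58 g.
Product at 68.7% available Cl: 24.58 / 0.687 = 35.77 g.

35.8 g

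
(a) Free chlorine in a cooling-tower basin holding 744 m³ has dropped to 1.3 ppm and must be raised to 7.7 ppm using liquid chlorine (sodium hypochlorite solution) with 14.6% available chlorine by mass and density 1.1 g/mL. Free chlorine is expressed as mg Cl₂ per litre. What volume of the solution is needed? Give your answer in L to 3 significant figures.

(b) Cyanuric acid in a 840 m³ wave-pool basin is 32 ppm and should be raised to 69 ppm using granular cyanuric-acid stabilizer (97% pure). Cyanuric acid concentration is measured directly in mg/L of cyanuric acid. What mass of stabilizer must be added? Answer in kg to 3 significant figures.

(a) Volume: 744 m³ = 744,000 L.
(a) Chlorine deficit: 7.7 − 1.3 = 6.4 ppm = 6.4 mg/L as Cl₂.
(a) Cl₂ equivalent needed: 6.4 mg/L × 744,000 L = 4,762,000 mg = 4762 g.
(a) Product at 14.6% available chlorine: 4762 / 0.146 = 32,610 g.
(a) Volume at density 1.1 g/mL: 32,610 g ÷ 1.1 g/mL = 29,650 mL.

(b) Volume: 840 m³ = 840,000 L.
(b) CYA to add: (69 − 32) = 37 mg/L × 840,000 L = 31,080 g cyanuric acid.
(b) At 97% purity: 31,080 / 0.97 = 32,040 g product.

(a) 29.6 L; (b) 32.0 kg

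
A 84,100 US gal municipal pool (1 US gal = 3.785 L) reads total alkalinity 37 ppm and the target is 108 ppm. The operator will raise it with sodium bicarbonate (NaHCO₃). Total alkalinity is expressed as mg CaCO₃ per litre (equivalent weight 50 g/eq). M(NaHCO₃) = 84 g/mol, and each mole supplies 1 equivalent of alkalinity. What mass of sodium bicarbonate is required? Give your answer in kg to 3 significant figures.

Volume: 84,100 US gal × 3.785 L/gal = 318,318 L.
Alkalinity to add: (108 − 37) = 71 mg/L as CaCO₃ × 318,318 L = 22,600 g as CaCO₃.
Equivalents: 22,600 g ÷ 50 g/eq = 452 eq.
NaHCO₃ supplies 1 eq per mole → 452 mol.
Mass: 452 mol × 84 g/mol = 37,970 g.

38.0 kg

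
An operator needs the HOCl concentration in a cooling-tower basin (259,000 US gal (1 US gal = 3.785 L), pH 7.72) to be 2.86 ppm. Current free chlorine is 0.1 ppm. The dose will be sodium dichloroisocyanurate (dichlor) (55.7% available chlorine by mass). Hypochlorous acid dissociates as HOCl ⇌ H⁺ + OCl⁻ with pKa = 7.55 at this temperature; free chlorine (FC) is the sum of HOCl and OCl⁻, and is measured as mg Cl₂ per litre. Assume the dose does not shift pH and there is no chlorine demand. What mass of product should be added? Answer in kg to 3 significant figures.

Volume: 259,000 US gal × 3.785 L/gal = 980,315 L.
[OCl⁻]/[HOCl] = 10^(pH − pKa) = 10^(7.72 − 7.55) = 1.479; fraction as HOCl = 1/(1 + 1.479) = 0.4034.
Free chlorine required for 2.86 ppm HOCl: 2.86 / 0.4034 = 7.09 ppm.
FC to add: 7.09 − 0.1 = 6.99 mg/L as Cl₂.
Cl₂ equivalent: 6.99 mg/L × 980,315 L = 6853 g.
Product at 55.7% available Cl: 6853 / 0.557 = 12,300 g.

12.3 kg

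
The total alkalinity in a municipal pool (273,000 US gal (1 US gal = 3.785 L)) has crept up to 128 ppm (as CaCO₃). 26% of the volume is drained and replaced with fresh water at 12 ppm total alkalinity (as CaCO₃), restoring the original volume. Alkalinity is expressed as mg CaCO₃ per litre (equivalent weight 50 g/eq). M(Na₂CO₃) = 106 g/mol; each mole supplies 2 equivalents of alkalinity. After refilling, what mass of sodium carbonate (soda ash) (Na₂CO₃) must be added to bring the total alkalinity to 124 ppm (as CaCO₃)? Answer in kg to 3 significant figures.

Volume: 273,000 US gal × 3.785 L/gal = 1,033,305 L.
After draining 26% and refilling: 128 × 0.74 + 12 × 0.26 = 97.84 ppm.
Deficit to target: 124 − 97.84 = 26.16 mg/L.
As CaCO₃: 26.16 mg/L × 1,033,305 L = 27,030 g; ÷ 50 g/eq ÷ 2 = 270.3 mol Na₂CO₃.
Mass: 270.3 × 106 = 28,650 g.

28.7 kg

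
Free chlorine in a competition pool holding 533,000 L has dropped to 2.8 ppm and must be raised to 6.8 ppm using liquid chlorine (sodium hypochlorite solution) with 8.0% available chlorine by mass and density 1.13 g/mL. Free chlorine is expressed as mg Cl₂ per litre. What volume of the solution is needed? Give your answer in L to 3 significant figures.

Chlorine deficit: 6.8 − 2.8 = 4 ppm = 4 mg/L as Cl₂.
Cl₂ equivalent needed: 4 mg/L × 533,000 L = 2,132,000 mg = 2132 g.
Product at 8.0% available chlorine: 2132 / 0.08 = 26,650 g.
Volume at density 1.13 g/mL: 26,650 g ÷ 1.13 g/mL = 23,580 mL.

23.6 L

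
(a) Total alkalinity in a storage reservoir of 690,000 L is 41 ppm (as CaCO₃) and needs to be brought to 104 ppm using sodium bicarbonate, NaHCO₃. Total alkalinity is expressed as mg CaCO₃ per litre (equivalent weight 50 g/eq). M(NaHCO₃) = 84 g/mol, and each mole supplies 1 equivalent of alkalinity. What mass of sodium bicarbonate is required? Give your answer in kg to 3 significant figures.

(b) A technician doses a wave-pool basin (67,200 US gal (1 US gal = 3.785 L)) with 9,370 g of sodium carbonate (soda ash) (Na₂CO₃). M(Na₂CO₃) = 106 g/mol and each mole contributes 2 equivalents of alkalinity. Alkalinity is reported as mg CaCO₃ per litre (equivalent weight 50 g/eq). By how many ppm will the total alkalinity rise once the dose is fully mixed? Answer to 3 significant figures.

(a) Alkalinity to add: (104 − 41) = 63 mg/L as CaCO₃ × 690,000 L = 43,470 g as CaCO₃.
(a) Equivalents: 43,470 g ÷ 50 g/eq = 869.4 eq.
(a) NaHCO₃ supplies 1 eq per mole → 869.4 mol.
(a) Mass: 869.4 mol × 84 g/mol = 73,030 g.

(b) Volume: 67,200 US gal × 3.785 L/gal = 254,352 L.
(b) Moles of Na₂CO₃: 9,370 g ÷ 106 g/mol = 88.4 mol → 176.8 eq of alkalinity.
(b) As CaCO₃: 176.8 eq × 50 g/eq = 8840 g.
(b) Rise: 8840 g / 254,352 L × 1000 = 34.75 mg/L.

(a) 73.0 kg; (b) 34.8 ppm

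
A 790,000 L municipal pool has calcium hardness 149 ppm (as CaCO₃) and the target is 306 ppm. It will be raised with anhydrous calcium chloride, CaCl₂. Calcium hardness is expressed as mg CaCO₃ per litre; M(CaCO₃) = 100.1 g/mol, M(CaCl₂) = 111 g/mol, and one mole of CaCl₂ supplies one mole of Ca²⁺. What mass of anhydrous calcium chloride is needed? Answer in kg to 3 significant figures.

Hardness to add: (306 − 149) = 157 mg/L as CaCO₃ × 790,000 L = 124,000 g as CaCO₃.
Moles of Ca²⁺ (1 mol Ca²⁺ ≡ 1 mol CaCO₃): 124,000 / 100.1 g/mol = 1239 mol.
Mass of CaCl₂: 1239 × 111 = 137,500 g.

138 kg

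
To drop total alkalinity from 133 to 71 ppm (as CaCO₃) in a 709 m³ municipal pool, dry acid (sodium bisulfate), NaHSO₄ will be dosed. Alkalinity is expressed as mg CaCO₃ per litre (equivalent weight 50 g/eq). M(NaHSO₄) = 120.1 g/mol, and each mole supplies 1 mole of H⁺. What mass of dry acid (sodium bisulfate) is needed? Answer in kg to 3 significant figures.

Volume: 709 m³ = 709,000 L.
Alkalinity to neutralize: (133 − 71) = 62 mg/L as CaCO₃ × 709,000 L = 43,960 g as CaCO₃.
Equivalents of H⁺ required: 43,960 ÷ 50 g/eq = 879.2 eq = 879.2 mol NaHSO₄.
Mass of NaHSO₄: 879.2 × 120.1 = 105,600 g.

106 kg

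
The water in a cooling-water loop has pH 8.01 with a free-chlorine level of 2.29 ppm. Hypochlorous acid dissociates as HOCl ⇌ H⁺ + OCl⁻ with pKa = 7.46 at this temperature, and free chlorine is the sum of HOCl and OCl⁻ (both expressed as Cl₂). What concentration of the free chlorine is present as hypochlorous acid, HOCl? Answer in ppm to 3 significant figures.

[OCl⁻]/[HOCl] = 10^(pH − pKa) = 10^(8.01 − 7.46) = 10^0.55 = 3.548.
Fraction as HOCl = 1 / (1 + 3.548) = 0.2199.
HOCl = 0.2199 × 2.29 ppm = 0.5035 ppm.

0.504 ppm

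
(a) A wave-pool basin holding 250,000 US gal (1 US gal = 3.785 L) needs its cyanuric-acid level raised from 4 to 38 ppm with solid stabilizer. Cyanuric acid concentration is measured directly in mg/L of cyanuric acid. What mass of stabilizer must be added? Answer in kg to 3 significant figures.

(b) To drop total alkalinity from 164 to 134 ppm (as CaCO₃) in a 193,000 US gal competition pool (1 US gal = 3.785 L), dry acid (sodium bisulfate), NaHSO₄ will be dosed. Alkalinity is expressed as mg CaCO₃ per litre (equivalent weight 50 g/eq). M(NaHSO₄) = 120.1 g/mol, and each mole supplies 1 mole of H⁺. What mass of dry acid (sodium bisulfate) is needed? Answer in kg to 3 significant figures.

(a) Volume: 250,000 US gal × 3.785 L/gal = 946,250 L.
(a) CYA to add: (38 − 4) = 34 mg/L × 946,250 L = 32,170 g cyanuric acid.

(b) Volume: 193,000 US gal × 3.785 L/gal = 730,505 L.
(b) Alkalinity to neutralize: (164 − 134) = 30 mg/L as CaCO₃ × 730,505 L = 21,920 g as CaCO₃.
(b) Equivalents of H⁺ required: 21,920 ÷ 50 g/eq = 438.3 eq = 438.3 mol NaHSO₄.
(b) Mass of NaHSO₄: 438.3 × 120.1 = 52,640 g.

(a) 32.2 kg; (b) 52.6 kg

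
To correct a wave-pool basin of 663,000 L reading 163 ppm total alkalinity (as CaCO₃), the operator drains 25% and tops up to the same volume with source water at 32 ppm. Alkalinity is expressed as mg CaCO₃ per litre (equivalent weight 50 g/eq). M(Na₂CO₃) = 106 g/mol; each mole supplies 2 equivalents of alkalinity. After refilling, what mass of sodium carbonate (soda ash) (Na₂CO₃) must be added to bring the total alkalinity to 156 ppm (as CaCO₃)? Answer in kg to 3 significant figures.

After draining 25% and refilling: 163 × 0.75 + 32 × 0.25 = 130.25 ppm.
Deficit to target: 156 − 130.25 = 25.75 mg/L.
As CaCO₃: 25.75 mg/L × 663,000 L = 17,070 g; ÷ 50 g/eq ÷ 2 = 170.7 mol Na₂CO₃.
Mass: 170.7 × 106 = 18,100 g.

18.1 kg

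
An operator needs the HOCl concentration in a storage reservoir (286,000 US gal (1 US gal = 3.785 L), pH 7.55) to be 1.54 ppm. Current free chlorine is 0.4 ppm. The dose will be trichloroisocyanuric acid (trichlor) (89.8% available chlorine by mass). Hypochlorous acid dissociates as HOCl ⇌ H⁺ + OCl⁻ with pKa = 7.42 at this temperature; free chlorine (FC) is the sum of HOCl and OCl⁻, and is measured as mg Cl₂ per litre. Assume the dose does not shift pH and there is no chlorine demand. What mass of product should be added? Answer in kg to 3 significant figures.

Volume: 286,000 US gal × 3.785 L/gal = 1,082,510 L.
[OCl⁻]/[HOCl] = 10^(pH − pKa) = 10^(7.55 − 7.42) = 1.349; fraction as HOCl = 1/(1 + 1.349) = 0.4257.
Free chlorine required for 1.54 ppm HOCl: 1.54 / 0.4257 = 3.617 ppm.
FC to add: 3.617 − 0.4 = 3.217 mg/L as Cl₂.
Cl₂ equivalent: 3.217 mg/L × 1,082,510 L = 3483 g.
Product at 89.8% available Cl: 3483 / 0.898 = 3878 g.

3.88 kg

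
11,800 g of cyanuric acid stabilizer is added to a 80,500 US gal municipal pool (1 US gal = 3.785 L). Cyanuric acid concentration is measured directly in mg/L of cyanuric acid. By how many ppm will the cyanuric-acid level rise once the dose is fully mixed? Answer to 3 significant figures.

38.7 ppm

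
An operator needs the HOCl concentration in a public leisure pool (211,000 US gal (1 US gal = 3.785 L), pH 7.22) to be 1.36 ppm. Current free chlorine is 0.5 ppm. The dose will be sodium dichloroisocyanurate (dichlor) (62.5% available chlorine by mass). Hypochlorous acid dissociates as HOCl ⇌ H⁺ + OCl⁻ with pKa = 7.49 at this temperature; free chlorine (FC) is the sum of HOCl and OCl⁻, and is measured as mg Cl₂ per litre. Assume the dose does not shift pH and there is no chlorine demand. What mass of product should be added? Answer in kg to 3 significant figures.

Volume: 211,000 US gal × 3.785 L/gal = 798,635 L.
[OCl⁻]/[HOCl] = 10^(pH − pKa) = 10^(7.22 − 7.49) = 0.537; fraction as HOCl = 1/(1 + 0.537) = 0.6506.
Free chlorine required for 1.36 ppm HOCl: 1.36 / 0.6506 = 2.09 ppm.
FC to add: 2.09 − 0.5 = 1.59 mg/L as Cl₂.
Cl₂ equivalent: 1.59 mg/L × 798,635 L = 1270 g.
Product at 62.5% available Cl: 1270 / 0.625 = 2032 g.

2.03 kg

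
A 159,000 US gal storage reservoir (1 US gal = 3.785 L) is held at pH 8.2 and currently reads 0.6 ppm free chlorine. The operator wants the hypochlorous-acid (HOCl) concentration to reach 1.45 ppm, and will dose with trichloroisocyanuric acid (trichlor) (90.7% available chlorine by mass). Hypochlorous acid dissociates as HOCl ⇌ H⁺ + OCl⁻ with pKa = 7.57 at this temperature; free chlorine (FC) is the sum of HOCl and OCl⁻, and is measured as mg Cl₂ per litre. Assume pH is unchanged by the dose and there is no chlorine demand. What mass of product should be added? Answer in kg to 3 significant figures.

4.67 kg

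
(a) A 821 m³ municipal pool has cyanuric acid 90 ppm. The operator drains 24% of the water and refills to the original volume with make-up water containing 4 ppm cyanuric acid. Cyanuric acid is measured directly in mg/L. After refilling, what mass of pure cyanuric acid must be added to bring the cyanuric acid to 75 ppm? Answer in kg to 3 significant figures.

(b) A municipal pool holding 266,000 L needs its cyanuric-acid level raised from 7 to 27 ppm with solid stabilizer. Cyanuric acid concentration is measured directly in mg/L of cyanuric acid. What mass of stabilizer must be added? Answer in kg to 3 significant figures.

(a) 4.63 kg; (b) 5.32 kg

(a) Volume: 821 m³ = 821,000 L.
(a) After draining 24% and refilling: 90 × 0.76 + 4 × 0.24 = 69.36 ppm.
(a) Deficit to target: 75 − 69.36 = 5.64 mg/L.
(a) Mass: 5.64 mg/L × 821,000 L = 4630 g cyanuric acid.

(b) CYA to add: (27 − 7) = 20 mg/L × 266,000 L = 5320 g cyanuric acid.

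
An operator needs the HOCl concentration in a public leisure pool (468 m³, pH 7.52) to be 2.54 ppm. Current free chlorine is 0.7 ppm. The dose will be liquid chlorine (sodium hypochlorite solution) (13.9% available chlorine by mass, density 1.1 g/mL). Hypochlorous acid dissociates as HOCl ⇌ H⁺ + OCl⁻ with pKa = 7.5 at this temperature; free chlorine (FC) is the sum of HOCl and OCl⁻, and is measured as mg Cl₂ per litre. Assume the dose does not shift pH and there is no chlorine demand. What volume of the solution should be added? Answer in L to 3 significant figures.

13.8 L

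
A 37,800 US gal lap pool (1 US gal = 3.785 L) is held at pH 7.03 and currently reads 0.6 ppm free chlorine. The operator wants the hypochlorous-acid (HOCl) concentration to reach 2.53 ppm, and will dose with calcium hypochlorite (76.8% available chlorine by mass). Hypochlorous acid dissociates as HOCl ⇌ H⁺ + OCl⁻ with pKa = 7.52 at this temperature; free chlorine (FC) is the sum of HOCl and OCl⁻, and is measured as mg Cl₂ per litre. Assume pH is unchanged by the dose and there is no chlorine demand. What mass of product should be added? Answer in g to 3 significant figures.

512 g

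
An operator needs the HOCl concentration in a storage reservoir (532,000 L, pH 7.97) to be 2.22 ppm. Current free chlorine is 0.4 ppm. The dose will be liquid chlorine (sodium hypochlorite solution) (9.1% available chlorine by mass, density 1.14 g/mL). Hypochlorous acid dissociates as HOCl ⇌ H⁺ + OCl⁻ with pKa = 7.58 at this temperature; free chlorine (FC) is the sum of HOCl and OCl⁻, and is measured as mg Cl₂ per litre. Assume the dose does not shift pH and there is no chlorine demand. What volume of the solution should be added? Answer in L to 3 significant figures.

37.3 L

[OCl⁻]/[HOCl] = 10^(pH − pKa) = 10^(7.97 − 7.58) = 2.455; fraction as HOCl = 1/(1 + 2.455) = 0.2895.
Free chlorine required for 2.22 ppm HOCl: 2.22 / 0.2895 = 7.669 ppm.
FC to add: 7.669 − 0.4 = 7.269 mg/L as Cl₂.
Cl₂ equivalent: 7.269 mg/L × 532,000 L = 3867 g.
Product at 9.1% available Cl: 3867 / 0.091 = 42,500 g.
Volume: 42,500 g ÷ 1.14 g/mL = 37,280 mL.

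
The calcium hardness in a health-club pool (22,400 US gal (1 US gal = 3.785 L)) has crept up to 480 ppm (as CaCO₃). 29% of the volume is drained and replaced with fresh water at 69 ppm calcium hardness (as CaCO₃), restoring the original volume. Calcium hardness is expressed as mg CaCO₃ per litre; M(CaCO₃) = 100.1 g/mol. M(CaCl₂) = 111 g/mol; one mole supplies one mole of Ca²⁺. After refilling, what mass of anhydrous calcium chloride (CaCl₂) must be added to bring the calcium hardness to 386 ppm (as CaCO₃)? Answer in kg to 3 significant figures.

2.37 kg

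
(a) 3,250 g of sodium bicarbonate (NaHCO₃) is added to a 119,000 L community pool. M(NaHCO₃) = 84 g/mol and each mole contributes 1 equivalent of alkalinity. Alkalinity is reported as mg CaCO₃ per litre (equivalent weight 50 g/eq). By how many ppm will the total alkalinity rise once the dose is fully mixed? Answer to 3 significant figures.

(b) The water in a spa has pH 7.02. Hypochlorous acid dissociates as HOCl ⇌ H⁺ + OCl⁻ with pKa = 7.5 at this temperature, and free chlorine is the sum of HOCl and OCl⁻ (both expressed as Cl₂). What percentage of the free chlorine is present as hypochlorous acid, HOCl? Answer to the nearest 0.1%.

(a) 16.3 ppm; (b) 75.1%

(a) Moles of NaHCO₃: 3,250 g ÷ 84 g/mol = 38.69 mol → 38.69 eq of alkalinity.
(a) As CaCO₃: 38.69 eq × 50 g/eq = 1935 g.
(a) Rise: 1935 g / 119,000 L × 1000 = 16.26 mg/L.

(b) [OCl⁻]/[HOCl] = 10^(pH − pKa) = 10^(7.02 − 7.5) = 10^-0.48 = 0.3311.
(b) Fraction as HOCl = 1 / (1 + 0.3311) = 0.7512.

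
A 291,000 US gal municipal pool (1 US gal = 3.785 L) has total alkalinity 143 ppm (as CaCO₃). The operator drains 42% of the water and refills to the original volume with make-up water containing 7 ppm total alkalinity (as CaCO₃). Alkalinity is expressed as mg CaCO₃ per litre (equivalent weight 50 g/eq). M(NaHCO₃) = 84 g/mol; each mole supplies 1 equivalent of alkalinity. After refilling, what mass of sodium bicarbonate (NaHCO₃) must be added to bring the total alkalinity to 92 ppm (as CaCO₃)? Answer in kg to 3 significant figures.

11.3 kg

Volume: 291,000 US gal × 3.785 L/gal = 1,101,435 L.
After draining 42% and refilling: 143 × 0.58 + 7 × 0.42 = 85.88 ppm.
Deficit to target: 92 − 85.88 = 6.12 mg/L.
As CaCO₃: 6.12 mg/L × 1,101,435 L = 6741 g; ÷ 50 g/eq ÷ 1 = 134.8 mol NaHCO₃.
Mass: 134.8 × 84 = 11,320 g.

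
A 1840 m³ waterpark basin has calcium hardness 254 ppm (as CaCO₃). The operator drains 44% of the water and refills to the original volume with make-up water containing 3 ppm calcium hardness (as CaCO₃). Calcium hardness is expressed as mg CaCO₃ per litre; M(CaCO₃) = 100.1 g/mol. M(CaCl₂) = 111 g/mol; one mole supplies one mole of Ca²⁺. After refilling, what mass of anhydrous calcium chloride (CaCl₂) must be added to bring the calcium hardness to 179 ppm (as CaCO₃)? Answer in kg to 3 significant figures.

Volume: 1840 m³ = 1,840,000 L.
After draining 44% and refilling: 254 × 0.56 + 3 × 0.44 = 143.56 ppm.
Deficit to target: 179 − 143.56 = 35.44 mg/L.
As CaCO₃: 35.44 mg/L × 1,840,000 L = 65,210 g; ÷ 100.1 = 651.4 mol Ca²⁺.
Mass: 651.4 × 111 = 72,310 g.

72.3 kg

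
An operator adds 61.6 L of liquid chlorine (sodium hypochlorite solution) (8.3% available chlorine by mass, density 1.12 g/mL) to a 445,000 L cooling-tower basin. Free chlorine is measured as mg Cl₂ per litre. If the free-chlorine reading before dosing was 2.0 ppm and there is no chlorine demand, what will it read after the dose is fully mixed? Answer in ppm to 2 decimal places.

14.87 ppm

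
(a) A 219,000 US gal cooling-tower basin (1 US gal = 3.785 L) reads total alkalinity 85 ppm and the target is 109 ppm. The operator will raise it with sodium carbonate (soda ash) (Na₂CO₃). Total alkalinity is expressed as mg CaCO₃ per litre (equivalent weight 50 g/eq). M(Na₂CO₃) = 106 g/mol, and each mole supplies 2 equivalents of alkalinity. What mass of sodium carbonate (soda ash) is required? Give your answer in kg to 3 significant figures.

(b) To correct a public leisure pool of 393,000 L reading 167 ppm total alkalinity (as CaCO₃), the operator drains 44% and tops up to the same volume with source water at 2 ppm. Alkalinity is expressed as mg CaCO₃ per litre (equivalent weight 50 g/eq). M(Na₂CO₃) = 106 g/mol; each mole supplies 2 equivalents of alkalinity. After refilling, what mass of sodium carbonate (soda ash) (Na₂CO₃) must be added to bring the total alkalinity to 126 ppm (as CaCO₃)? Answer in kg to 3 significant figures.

(a) 21.1 kg; (b) 13.2 kg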